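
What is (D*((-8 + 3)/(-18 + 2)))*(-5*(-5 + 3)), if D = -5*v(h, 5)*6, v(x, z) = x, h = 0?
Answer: 0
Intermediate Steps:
D = 0 (D = -5*0*6 = 0*6 = 0)
(D*((-8 + 3)/(-18 + 2)))*(-5*(-5 + 3)) = (0*((-8 + 3)/(-18 + 2)))*(-5*(-5 + 3)) = (0*(-5/(-16)))*(-5*(-2)) = (0*(-5*(-1/16)))*10 = (0*(5/16))*10 = 0*10 = 0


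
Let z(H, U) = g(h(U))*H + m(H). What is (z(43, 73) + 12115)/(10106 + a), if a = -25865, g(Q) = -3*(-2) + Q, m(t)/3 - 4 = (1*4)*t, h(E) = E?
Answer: -16040/15759 ≈ -1.0178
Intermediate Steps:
m(t) = 12 + 12*t (m(t) = 12 + 3*((1*4)*t) = 12 + 3*(4*t) = 12 + 12*t)
g(Q) = 6 + Q
z(H, U) = 12 + 12*H + H*(6 + U) (z(H, U) = (6 + U)*H + (12 + 12*H) = H*(6 + U) + (12 + 12*H) = 12 + 12*H + H*(6 + U))
(z(43, 73) + 12115)/(10106 + a) = ((12 + 18*43 + 43*73) + 12115)/(10106 - 25865) = ((12 + 774 + 3139) + 12115)/(-15759) = (3925 + 12115)*(-1/15759) = 16040*(-1/15759) = -16040/15759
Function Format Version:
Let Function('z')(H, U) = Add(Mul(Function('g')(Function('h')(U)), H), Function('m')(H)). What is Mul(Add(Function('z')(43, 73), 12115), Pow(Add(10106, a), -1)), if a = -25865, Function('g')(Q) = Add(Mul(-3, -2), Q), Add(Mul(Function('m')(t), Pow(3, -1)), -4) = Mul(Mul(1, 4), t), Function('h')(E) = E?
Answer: Rational(-16040, 15759) ≈ -1.0178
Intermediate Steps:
Function('m')(t) = Add(12, Mul(12, t)) (Function('m')(t) = Add(12, Mul(3, Mul(Mul(1, 4), t))) = Add(12, Mul(3, Mul(4, t))) = Add(12, Mul(12, t)))
Function('g')(Q) = Add(6, Q)
Function('z')(H, U) = Add(12, Mul(12, H), Mul(H, Add(6, U))) (Function('z')(H, U) = Add(Mul(Add(6, U), H), Add(12, Mul(12, H))) = Add(Mul(H, Add(6, U)), Add(12, Mul(12, H))) = Add(12, Mul(12, H), Mul(H, Add(6, U))))
Mul(Add(Function('z')(43, 73), 12115), Pow(Add(10106, a), -1)) = Mul(Add(Add(12, Mul(18, 43), Mul(43, 73)), 12115), Pow(Add(10106, -25865), -1)) = Mul(Add(Add(12, 774, 3139), 12115), Pow(-15759, -1)) = Mul(Add(3925, 12115), Rational(-1, 15759)) = Mul(16040, Rational(-1, 15759)) = Rational(-16040, 15759)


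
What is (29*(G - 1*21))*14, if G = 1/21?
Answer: -25520/3 ≈ -8506.7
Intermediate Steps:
G = 1/21 ≈ 0.047619
(29*(G - 1*21))*14 = (29*(1/21 - 1*21))*14 = (29*(1/21 - 21))*14 = (29*(-440/21))*14 = -12760/21*14 = -25520/3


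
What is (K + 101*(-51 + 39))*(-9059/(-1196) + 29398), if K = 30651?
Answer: 1035342163413/1196 ≈ 8.6567e+8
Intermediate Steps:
(K + 101*(-51 + 39))*(-9059/(-1196) + 29398) = (30651 + 101*(-51 + 39))*(-9059/(-1196) + 29398) = (30651 + 101*(-12))*(-9059*(-1/1196) + 29398) = (30651 - 1212)*(9059/1196 + 29398) = 29439*(35169067/1196) = 1035342163413/1196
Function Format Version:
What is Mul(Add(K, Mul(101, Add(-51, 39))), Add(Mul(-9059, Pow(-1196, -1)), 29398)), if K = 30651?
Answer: Rational(1035342163413, 1196) ≈ 8.6567e+8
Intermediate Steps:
Mul(Add(K, Mul(101, Add(-51, 39))), Add(Mul(-9059, Pow(-1196, -1)), 29398)) = Mul(Add(30651, Mul(101, Add(-51, 39))), Add(Mul(-9059, Pow(-1196, -1)), 29398)) = Mul(Add(30651, Mul(101, -12)), Add(Mul(-9059, Rational(-1, 1196)), 29398)) = Mul(Add(30651, -1212), Add(Rational(9059, 1196), 29398)) = Mul(29439, Rational(35169067, 1196)) = Rational(1035342163413, 1196)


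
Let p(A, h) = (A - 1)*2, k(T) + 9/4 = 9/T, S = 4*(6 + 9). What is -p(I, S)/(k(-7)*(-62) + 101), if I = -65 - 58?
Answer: 3472/4483 ≈ 0.77448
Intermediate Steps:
S = 60 (S = 4*15 = 60)
k(T) = -9/4 + 9/T
I = -123
p(A, h) = -2 + 2*A (p(A, h) = (-1 + A)*2 = -2 + 2*A)
-p(I, S)/(k(-7)*(-62) + 101) = -(-2 + 2*(-123))/((-9/4 + 9/(-7))*(-62) + 101) = -(-2 - 246)/((-9/4 + 9*(-1/7))*(-62) + 101) = -(-248)/((-9/4 - 9/7)*(-62) + 101) = -(-248)/(-99/28*(-62) + 101) = -(-248)/(3069/14 + 101) = -(-248)/4483/14 = -(-248)*14/4483 = -1*(-3472/4483) = 3472/4483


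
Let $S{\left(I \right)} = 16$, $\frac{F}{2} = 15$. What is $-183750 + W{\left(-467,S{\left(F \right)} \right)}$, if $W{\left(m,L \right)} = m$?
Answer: $-184217$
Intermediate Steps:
$F = 30$ ($F = 2 \cdot 15 = 30$)
$-183750 + W{\left(-467,S{\left(F \right)} \right)} = -183750 - 467 = -184217$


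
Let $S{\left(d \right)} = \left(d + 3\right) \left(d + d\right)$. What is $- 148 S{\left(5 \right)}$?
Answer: $-11840$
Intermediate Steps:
$S{\left(d \right)} = 2 d \left(3 + d\right)$ ($S{\left(d \right)} = \left(3 + d\right) 2 d = 2 d \left(3 + d\right)$)
$- 148 S{\left(5 \right)} = - 148 \cdot 2 \cdot 5 \left(3 + 5\right) = - 148 \cdot 2 \cdot 5 \cdot 8 = \left(-148\right) 80 = -11840$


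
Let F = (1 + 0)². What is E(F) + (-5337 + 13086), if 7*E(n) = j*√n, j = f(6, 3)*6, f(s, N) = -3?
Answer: 54225/7 ≈ 7746.4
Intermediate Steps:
F = 1 (F = 1² = 1)
j = -18 (j = -3*6 = -18)
E(n) = -18*√n/7 (E(n) = (-18*√n)/7 = -18*√n/7)
E(F) + (-5337 + 13086) = -18*√1/7 + (-5337 + 13086) = -18/7*1 + 7749 = -18/7 + 7749 = 54225/7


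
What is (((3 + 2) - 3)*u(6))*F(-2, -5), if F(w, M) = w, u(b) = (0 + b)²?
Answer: -144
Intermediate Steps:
u(b) = b²
(((3 + 2) - 3)*u(6))*F(-2, -5) = (((3 + 2) - 3)*6²)*(-2) = ((5 - 3)*36)*(-2) = (2*36)*(-2) = 72*(-2) = -144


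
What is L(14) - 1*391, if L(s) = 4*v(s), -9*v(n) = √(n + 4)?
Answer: -391 - 4*√2/3 ≈ -392.89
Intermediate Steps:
v(n) = -√(4 + n)/9 (v(n) = -√(n + 4)/9 = -√(4 + n)/9)
L(s) = -4*√(4 + s)/9 (L(s) = 4*(-√(4 + s)/9) = -4*√(4 + s)/9)
L(14) - 1*391 = -4*√(4 + 14)/9 - 1*391 = -4*√2/3 - 391 = -391 - 4*√2/3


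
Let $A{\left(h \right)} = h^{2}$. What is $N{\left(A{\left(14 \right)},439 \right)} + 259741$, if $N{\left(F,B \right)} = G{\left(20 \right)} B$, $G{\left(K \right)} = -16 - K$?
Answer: $243937$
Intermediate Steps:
$N{\left(F,B \right)} = - 36 B$ ($N{\left(F,B \right)} = \left(-16 - 20\right) B = - 36 B$)
$N{\left(A{\left(14 \right)},439 \right)} + 259741 = \left(-36\right) 439 + 259741 = -15804 + 259741 = 243937$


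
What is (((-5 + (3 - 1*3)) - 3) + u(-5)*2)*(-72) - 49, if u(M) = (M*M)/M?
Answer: 1247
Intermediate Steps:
u(M) = M (u(M) = M²/M = M)
(((-5 + (3 - 1*3)) - 3) + u(-5)*2)*(-72) - 49 = (((-5 + (3 - 1*3)) - 3) - 5*2)*(-72) - 49 = (((-5 + (3 - 3)) - 3) - 10)*(-72) - 49 = (((-5 + 0) - 3) - 10)*(-72) - 49 = ((-5 - 3) - 10)*(-72) - 49 = (-8 - 10)*(-72) - 49 = -18*(-72) - 49 = 1296 - 49 = 1247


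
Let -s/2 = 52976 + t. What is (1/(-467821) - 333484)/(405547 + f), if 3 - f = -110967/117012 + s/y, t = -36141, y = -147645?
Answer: -35937064427665063068/43703153265862124189 ≈ -0.82230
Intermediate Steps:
s = -33670 (s = -2*(52976 - 36141) = -2*16835 = -33670)
f = 4284842593/1151749116 (f = 3 - (-110967/117012 - 33670/(-147645)) = 3 - (-110967*1/117012 - 33670*(-1/147645)) = 3 - (-36989/39004 + 6734/29529) = 3 - 1*(-829595245/1151749116) = 3 + 829595245/1151749116 = 4284842593/1151749116 ≈ 3.7203)
(1/(-467821) - 333484)/(405547 + f) = (1/(-467821) - 333484)/(405547 + 4284842593/1151749116) = (-1/467821 - 333484)/(467092683589045/1151749116) = -156010818365/467821*1151749116/467092683589045 = -35937064427665063068/43703153265862124189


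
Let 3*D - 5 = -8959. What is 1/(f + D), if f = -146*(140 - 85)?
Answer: -3/33044 ≈ -9.0788e-5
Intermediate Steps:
D = -8954/3 (D = 5/3 + (1/3)*(-8959) = 5/3 - 8959/3 = -8954/3 ≈ -2984.7)
f = -8030 (f = -146*55 = -8030)
1/(f + D) = 1/(-8030 - 8954/3) = 1/(-33044/3) = -3/33044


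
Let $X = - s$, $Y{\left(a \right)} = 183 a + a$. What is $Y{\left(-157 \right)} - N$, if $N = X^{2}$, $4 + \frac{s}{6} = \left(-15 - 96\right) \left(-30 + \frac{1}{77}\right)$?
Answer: $- \frac{2359301391868}{5929} \approx -3.9793 \cdot 10^{8}$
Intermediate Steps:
$Y{\left(a \right)} = 184 a$
$s = \frac{1535946}{77}$ ($s = -24 + 6 \left(-15 - 96\right) \left(-30 + \frac{1}{77}\right) = -24 + 6 \left(- 111 \left(-30 + \frac{1}{77}\right)\right) = -24 + 6 \left(\left(-111\right) \left(- \frac{2309}{77}\right)\right) = -24 + 6 \cdot \frac{256299}{77} = -24 + \frac{1537794}{77} = \frac{1535946}{77} \approx 19947.0$)
$X = - \frac{1535946}{77}$ ($X = \left(-1\right) \frac{1535946}{77} = - \frac{1535946}{77} \approx -19947.0$)
$N = \frac{2359130114916}{5929}$ ($N = \left(- \frac{1535946}{77}\right)^{2} = \frac{2359130114916}{5929} \approx 3.979 \cdot 10^{8}$)
$Y{\left(-157 \right)} - N = 184 \left(-157\right) - \frac{2359130114916}{5929} = -28888 - \frac{2359130114916}{5929} = - \frac{2359301391868}{5929}$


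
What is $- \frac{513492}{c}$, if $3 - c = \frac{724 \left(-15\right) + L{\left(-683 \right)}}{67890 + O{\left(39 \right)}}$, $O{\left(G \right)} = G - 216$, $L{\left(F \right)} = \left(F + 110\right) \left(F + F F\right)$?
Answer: $- \frac{3863342644}{29680093} \approx -130.17$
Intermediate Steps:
$L{\left(F \right)} = \left(110 + F\right) \left(F + F^{2}\right)$
$O{\left(G \right)} = -216 + G$ ($O{\left(G \right)} = G - 216 = -216 + G$)
$c = \frac{89040279}{22571}$ ($c = 3 - \frac{724 \left(-15\right) - 683 \left(110 + \left(-683\right)^{2} + 111 \left(-683\right)\right)}{67890 + \left(-216 + 39\right)} = 3 - \frac{-10860 - 683 \left(110 + 466489 - 75813\right)}{67890 - 177} = 3 - \frac{-10860 - 266906838}{67713} = 3 - \left(-10860 - 266906838\right) \frac{1}{67713} = 3 - \left(-266917698\right) \frac{1}{67713} = 3 - - \frac{88972566}{22571} = 3 + \frac{88972566}{22571} = \frac{89040279}{22571} \approx 3944.9$)
$- \frac{513492}{c} = - \frac{513492}{\frac{89040279}{22571}} = \left(-513492\right) \frac{22571}{89040279} = - \frac{3863342644}{29680093}$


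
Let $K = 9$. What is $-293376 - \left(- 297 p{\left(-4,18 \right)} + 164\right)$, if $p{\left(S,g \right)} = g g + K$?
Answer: $-194639$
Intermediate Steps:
$p{\left(S,g \right)} = 9 + g^{2}$ ($p{\left(S,g \right)} = g g + 9 = g^{2} + 9 = 9 + g^{2}$)
$-293376 - \left(- 297 p{\left(-4,18 \right)} + 164\right) = -293376 - \left(- 297 \left(9 + 18^{2}\right) + 164\right) = -293376 - \left(- 297 \left(9 + 324\right) + 164\right) = -293376 - \left(\left(-297\right) 333 + 164\right) = -293376 - \left(-98901 + 164\right) = -293376 - -98737 = -293376 + 98737 = -194639$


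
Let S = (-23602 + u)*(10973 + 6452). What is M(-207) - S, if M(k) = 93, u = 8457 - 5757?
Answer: 364217443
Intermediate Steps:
u = 2700
S = -364217350 (S = (-23602 + 2700)*(10973 + 6452) = -20902*17425 = -364217350)
M(-207) - S = 93 - 1*(-364217350) = 93 + 364217350 = 364217443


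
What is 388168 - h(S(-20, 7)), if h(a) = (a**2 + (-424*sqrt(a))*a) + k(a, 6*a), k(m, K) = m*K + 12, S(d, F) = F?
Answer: 387813 + 2968*sqrt(7) ≈ 3.9567e+5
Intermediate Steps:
k(m, K) = 12 + K*m (k(m, K) = K*m + 12 = 12 + K*m)
h(a) = 12 - 424*a**(3/2) + 7*a**2 (h(a) = (a**2 + (-424*sqrt(a))*a) + (12 + (6*a)*a) = (a**2 - 424*a**(3/2)) + (12 + 6*a**2) = 12 - 424*a**(3/2) + 7*a**2)
388168 - h(S(-20, 7)) = 388168 - (12 - 2968*sqrt(7) + 7*7**2) = 388168 - (12 - 2968*sqrt(7) + 7*49) = 388168 - (12 - 2968*sqrt(7) + 343) = 388168 - (355 - 2968*sqrt(7)) = 388168 + (-355 + 2968*sqrt(7)) = 387813 + 2968*sqrt(7)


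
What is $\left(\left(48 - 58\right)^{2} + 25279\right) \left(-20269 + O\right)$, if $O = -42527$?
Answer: $-1593699684$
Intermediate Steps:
$\left(\left(48 - 58\right)^{2} + 25279\right) \left(-20269 + O\right) = \left(\left(48 - 58\right)^{2} + 25279\right) \left(-20269 - 42527\right) = \left(\left(-10\right)^{2} + 25279\right) \left(-62796\right) = \left(100 + 25279\right) \left(-62796\right) = 25379 \left(-62796\right) = -1593699684$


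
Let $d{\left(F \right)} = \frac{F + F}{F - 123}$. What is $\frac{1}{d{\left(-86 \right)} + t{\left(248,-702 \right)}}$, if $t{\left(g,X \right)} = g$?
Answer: $\frac{209}{52004} \approx 0.0040189$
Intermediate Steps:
$d{\left(F \right)} = \frac{2 F}{-123 + F}$
$\frac{1}{d{\left(-86 \right)} + t{\left(248,-702 \right)}} = \frac{1}{2 \left(-86\right) \frac{1}{-123 - 86} + 248} = \frac{1}{2 \left(-86\right) \frac{1}{-209} + 248} = \frac{1}{2 \left(-86\right) \left(- \frac{1}{209}\right) + 248} = \frac{1}{\frac{172}{209} + 248} = \frac{1}{\frac{52004}{209}} = \frac{209}{52004}$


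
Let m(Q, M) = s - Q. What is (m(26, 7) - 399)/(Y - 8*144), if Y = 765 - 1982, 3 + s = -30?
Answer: 458/2369 ≈ 0.19333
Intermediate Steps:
s = -33 (s = -3 - 30 = -33)
m(Q, M) = -33 - Q
Y = -1217
(m(26, 7) - 399)/(Y - 8*144) = ((-33 - 1*26) - 399)/(-1217 - 8*144) = ((-33 - 26) - 399)/(-1217 - 1152) = (-59 - 399)/(-2369) = -458*(-1/2369) = 458/2369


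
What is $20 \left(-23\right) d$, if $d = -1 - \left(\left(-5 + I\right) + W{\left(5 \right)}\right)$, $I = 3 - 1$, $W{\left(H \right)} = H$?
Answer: $1380$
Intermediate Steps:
$I = 2$
$d = -3$ ($d = -1 - \left(\left(-5 + 2\right) + 5\right) = -1 - \left(-3 + 5\right) = -1 - 2 = -3$)
$20 \left(-23\right) d = 20 \left(-23\right) \left(-3\right) = \left(-460\right) \left(-3\right) = 1380$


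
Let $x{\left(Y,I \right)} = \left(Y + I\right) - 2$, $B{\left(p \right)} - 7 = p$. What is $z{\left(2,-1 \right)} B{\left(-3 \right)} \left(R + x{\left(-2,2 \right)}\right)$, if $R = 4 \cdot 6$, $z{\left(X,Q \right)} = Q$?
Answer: $-88$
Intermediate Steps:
$B{\left(p \right)} = 7 + p$
$R = 24$
$x{\left(Y,I \right)} = -2 + I + Y$ ($x{\left(Y,I \right)} = \left(I + Y\right) - 2 = -2 + I + Y$)
$z{\left(2,-1 \right)} B{\left(-3 \right)} \left(R + x{\left(-2,2 \right)}\right) = - \left(7 - 3\right) \left(24 - 2\right) = - 4 \left(24 - 2\right) = - 4 \cdot 22 = \left(-1\right) 88 = -88$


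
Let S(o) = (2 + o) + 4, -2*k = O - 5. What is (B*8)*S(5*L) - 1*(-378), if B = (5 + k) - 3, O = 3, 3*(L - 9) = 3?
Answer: 1722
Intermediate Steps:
L = 10 (L = 9 + (⅓)*3 = 9 + 1 = 10)
k = 1 (k = -(3 - 5)/2 = -½*(-2) = 1)
S(o) = 6 + o
B = 3 (B = (5 + 1) - 3 = 6 - 3 = 3)
(B*8)*S(5*L) - 1*(-378) = (3*8)*(6 + 5*10) - 1*(-378) = 24*(6 + 50) + 378 = 24*56 + 378 = 1344 + 378 = 1722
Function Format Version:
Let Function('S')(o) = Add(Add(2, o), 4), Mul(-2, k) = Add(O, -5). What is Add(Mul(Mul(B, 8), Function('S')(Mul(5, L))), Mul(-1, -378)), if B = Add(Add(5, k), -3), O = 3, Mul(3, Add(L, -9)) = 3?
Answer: 1722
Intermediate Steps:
L = 10 (L = Add(9, Mul(Rational(1, 3), 3)) = Add(9, 1) = 10)
k = 1 (k = Mul(Rational(-1, 2), Add(3, -5)) = Mul(Rational(-1, 2), -2) = 1)
Function('S')(o) = Add(6, o)
B = 3 (B = Add(Add(5, 1), -3) = Add(6, -3) = 3)
Add(Mul(Mul(B, 8), Function('S')(Mul(5, L))), Mul(-1, -378)) = Add(Mul(Mul(3, 8), Add(6, Mul(5, 10))), Mul(-1, -378)) = Add(Mul(24, Add(6, 50)), 378) = Add(Mul(24, 56), 378) = Add(1344, 378) = 1722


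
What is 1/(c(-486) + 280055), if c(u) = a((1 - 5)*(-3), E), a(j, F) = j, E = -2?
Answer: 1/280067 ≈ 3.5706e-6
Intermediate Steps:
c(u) = 12 (c(u) = (1 - 5)*(-3) = -4*(-3) = 12)
1/(c(-486) + 280055) = 1/(12 + 280055) = 1/280067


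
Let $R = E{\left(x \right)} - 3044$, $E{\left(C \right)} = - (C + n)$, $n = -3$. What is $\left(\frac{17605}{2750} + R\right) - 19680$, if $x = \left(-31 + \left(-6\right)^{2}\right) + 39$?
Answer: $- \frac{12517229}{550} \approx -22759.0$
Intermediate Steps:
$x = 44$ ($x = \left(-31 + 36\right) + 39 = 5 + 39 = 44$)
$E{\left(C \right)} = 3 - C$ ($E{\left(C \right)} = - (C - 3) = - (-3 + C) = 3 - C$)
$R = -3085$ ($R = \left(3 - 44\right) - 3044 = -41 - 3044 = -3085$)
$\left(\frac{17605}{2750} + R\right) - 19680 = \left(\frac{17605}{2750} - 3085\right) - 19680 = \left(17605 \cdot \frac{1}{2750} - 3085\right) - 19680 = \left(\frac{3521}{550} - 3085\right) - 19680 = - \frac{1693229}{550} - 19680 = - \frac{12517229}{550}$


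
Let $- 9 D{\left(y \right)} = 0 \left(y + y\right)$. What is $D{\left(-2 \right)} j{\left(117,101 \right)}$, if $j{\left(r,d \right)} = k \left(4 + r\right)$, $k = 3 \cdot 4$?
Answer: $0$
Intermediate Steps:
$D{\left(y \right)} = 0$ ($D{\left(y \right)} = - \frac{0 \left(y + y\right)}{9} = - \frac{0 \cdot 2 y}{9} = \left(- \frac{1}{9}\right) 0 = 0$)
$k = 12$
$j{\left(r,d \right)} = 48 + 12 r$ ($j{\left(r,d \right)} = 12 \left(4 + r\right) = 48 + 12 r$)
$D{\left(-2 \right)} j{\left(117,101 \right)} = 0 \left(48 + 12 \cdot 117\right) = 0 \left(48 + 1404\right) = 0 \cdot 1452 = 0$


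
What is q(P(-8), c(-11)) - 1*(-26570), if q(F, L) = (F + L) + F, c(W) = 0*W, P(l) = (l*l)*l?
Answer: 25546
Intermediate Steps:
P(l) = l³ (P(l) = l²*l = l³)
c(W) = 0
q(F, L) = L + 2*F
q(P(-8), c(-11)) - 1*(-26570) = (0 + 2*(-8)³) - 1*(-26570) = (0 + 2*(-512)) + 26570 = (0 - 1024) + 26570 = -1024 + 26570 = 25546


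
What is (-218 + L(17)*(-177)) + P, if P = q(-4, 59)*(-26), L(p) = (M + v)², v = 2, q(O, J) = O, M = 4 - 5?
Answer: -291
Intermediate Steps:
M = -1
L(p) = 1 (L(p) = (-1 + 2)² = 1² = 1)
P = 104 (P = -4*(-26) = 104)
(-218 + L(17)*(-177)) + P = (-218 + 1*(-177)) + 104 = (-218 - 177) + 104 = -395 + 104 = -291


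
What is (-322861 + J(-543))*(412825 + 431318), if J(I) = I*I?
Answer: -23646133716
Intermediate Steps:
J(I) = I²
(-322861 + J(-543))*(412825 + 431318) = (-322861 + (-543)²)*(412825 + 431318) = (-322861 + 294849)*844143 = -28012*844143 = -23646133716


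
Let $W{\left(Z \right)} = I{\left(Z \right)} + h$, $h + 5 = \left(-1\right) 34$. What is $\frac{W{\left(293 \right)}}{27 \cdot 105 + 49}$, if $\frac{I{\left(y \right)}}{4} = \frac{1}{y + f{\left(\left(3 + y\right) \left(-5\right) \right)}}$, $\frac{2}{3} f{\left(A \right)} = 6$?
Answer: $- \frac{841}{62212} \approx -0.013518$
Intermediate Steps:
$f{\left(A \right)} = 9$ ($f{\left(A \right)} = \frac{3}{2} \cdot 6 = 9$)
$I{\left(y \right)} = \frac{4}{9 + y}$ ($I{\left(y \right)} = \frac{4}{y + 9} = \frac{4}{9 + y}$)
$h = -39$ ($h = -5 - 34 = -39$)
$W{\left(Z \right)} = -39 + \frac{4}{9 + Z}$ ($W{\left(Z \right)} = \frac{4}{9 + Z} - 39 = -39 + \frac{4}{9 + Z}$)
$\frac{W{\left(293 \right)}}{27 \cdot 105 + 49} = \frac{\frac{1}{9 + 293} \left(-347 - 11427\right)}{27 \cdot 105 + 49} = \frac{\frac{1}{302} \left(-347 - 11427\right)}{2835 + 49} = \frac{\frac{1}{302} \left(-11774\right)}{2884} = \left(- \frac{5887}{151}\right) \frac{1}{2884} = - \frac{841}{62212}$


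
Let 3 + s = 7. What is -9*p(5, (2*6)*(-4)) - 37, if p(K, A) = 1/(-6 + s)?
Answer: -65/2 ≈ -32.500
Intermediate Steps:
s = 4 (s = -3 + 7 = 4)
p(K, A) = -½ (p(K, A) = 1/(-6 + 4) = 1/(-2) = -½)
-9*p(5, (2*6)*(-4)) - 37 = -9*(-½) - 37 = 9/2 - 37 = -65/2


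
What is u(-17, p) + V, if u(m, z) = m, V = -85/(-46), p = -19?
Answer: -697/46 ≈ -15.152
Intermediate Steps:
V = 85/46 (V = -85*(-1/46) = 85/46 ≈ 1.8478)
u(-17, p) + V = -17 + 85/46 = -697/46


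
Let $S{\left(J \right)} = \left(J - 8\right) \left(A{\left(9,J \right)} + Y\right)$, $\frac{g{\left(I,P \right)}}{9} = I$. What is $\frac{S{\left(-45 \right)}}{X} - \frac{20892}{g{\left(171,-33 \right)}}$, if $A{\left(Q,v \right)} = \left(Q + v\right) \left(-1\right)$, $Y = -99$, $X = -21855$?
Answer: $- \frac{51303709}{3737205} \approx -13.728$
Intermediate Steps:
$g{\left(I,P \right)} = 9 I$
$A{\left(Q,v \right)} = - Q - v$
$S{\left(J \right)} = \left(-108 - J\right) \left(-8 + J\right)$ ($S{\left(J \right)} = \left(J - 8\right) \left(\left(\left(-1\right) 9 - J\right) - 99\right) = \left(-8 + J\right) \left(\left(-9 - J\right) - 99\right) = \left(-8 + J\right) \left(-108 - J\right) = \left(-108 - J\right) \left(-8 + J\right)$)
$\frac{S{\left(-45 \right)}}{X} - \frac{20892}{g{\left(171,-33 \right)}} = \frac{864 - \left(-45\right)^{2} - -4500}{-21855} - \frac{20892}{9 \cdot 171} = \left(864 - 2025 + 4500\right) \left(- \frac{1}{21855}\right) - \frac{20892}{1539} = \left(864 - 2025 + 4500\right) \left(- \frac{1}{21855}\right) - \frac{6964}{513} = 3339 \left(- \frac{1}{21855}\right) - \frac{6964}{513} = - \frac{1113}{7285} - \frac{6964}{513} = - \frac{51303709}{3737205}$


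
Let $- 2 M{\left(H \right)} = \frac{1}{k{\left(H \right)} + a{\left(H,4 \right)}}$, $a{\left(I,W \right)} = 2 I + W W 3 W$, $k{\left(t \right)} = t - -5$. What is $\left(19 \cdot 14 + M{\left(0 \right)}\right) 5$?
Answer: $\frac{524015}{394} \approx 1330.0$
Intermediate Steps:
$k{\left(t \right)} = 5 + t$ ($k{\left(t \right)} = t + 5 = 5 + t$)
$a{\left(I,W \right)} = 2 I + 3 W^{3}$ ($a{\left(I,W \right)} = 2 I + W^{2} \cdot 3 W = 2 I + 3 W^{2} W = 2 I + 3 W^{3}$)
$M{\left(H \right)} = - \frac{1}{2 \left(197 + 3 H\right)}$ ($M{\left(H \right)} = - \frac{1}{2 \left(\left(5 + H\right) + \left(2 H + 3 \cdot 4^{3}\right)\right)} = - \frac{1}{2 \left(\left(5 + H\right) + \left(2 H + 3 \cdot 64\right)\right)} = - \frac{1}{2 \left(\left(5 + H\right) + \left(2 H + 192\right)\right)} = - \frac{1}{2 \left(\left(5 + H\right) + \left(192 + 2 H\right)\right)} = - \frac{1}{2 \left(197 + 3 H\right)}$)
$\left(19 \cdot 14 + M{\left(0 \right)}\right) 5 = \left(19 \cdot 14 - \frac{1}{394 + 6 \cdot 0}\right) 5 = \left(266 - \frac{1}{394 + 0}\right) 5 = \left(266 - \frac{1}{394}\right) 5 = \frac{104803}{394} \cdot 5 = \frac{524015}{394}$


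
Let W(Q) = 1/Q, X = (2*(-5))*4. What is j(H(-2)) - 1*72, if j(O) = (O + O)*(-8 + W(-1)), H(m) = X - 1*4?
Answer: 720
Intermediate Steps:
X = -40 (X = -10*4 = -40)
H(m) = -44 (H(m) = -40 - 1*4 = -40 - 4 = -44)
j(O) = -18*O (j(O) = (O + O)*(-8 + 1/(-1)) = (2*O)*(-8 - 1) = (2*O)*(-9) = -18*O)
j(H(-2)) - 1*72 = -18*(-44) - 1*72 = 792 - 72 = 720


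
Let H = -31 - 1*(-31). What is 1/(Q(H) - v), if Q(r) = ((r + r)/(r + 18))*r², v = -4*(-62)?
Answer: -1/248 ≈ -0.0040323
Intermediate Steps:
v = 248 (v = -1*(-248) = 248)
H = 0 (H = -31 + 31 = 0)
Q(r) = 2*r³/(18 + r) (Q(r) = ((2*r)/(18 + r))*r² = (2*r/(18 + r))*r² = 2*r³/(18 + r))
1/(Q(H) - v) = 1/(2*0³/(18 + 0) - 1*248) = 1/(2*0/18 - 248) = 1/(2*0*(1/18) - 248) = 1/(0 - 248) = 1/(-248) = -1/248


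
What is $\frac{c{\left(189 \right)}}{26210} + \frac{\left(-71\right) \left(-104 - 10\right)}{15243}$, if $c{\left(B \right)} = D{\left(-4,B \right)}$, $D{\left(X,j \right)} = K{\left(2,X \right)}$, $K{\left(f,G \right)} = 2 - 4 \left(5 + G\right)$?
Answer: $\frac{35352209}{66586505} \approx 0.53092$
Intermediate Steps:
$K{\left(f,G \right)} = -18 - 4 G$ ($K{\left(f,G \right)} = 2 - \left(20 + 4 G\right) = -18 - 4 G$)
$D{\left(X,j \right)} = -18 - 4 X$
$c{\left(B \right)} = -2$ ($c{\left(B \right)} = -18 - -16 = -18 + 16 = -2$)
$\frac{c{\left(189 \right)}}{26210} + \frac{\left(-71\right) \left(-104 - 10\right)}{15243} = - \frac{2}{26210} + \frac{\left(-71\right) \left(-104 - 10\right)}{15243} = \left(-2\right) \frac{1}{26210} + \left(-71\right) \left(-114\right) \frac{1}{15243} = - \frac{1}{13105} + 8094 \cdot \frac{1}{15243} = - \frac{1}{13105} + \frac{2698}{5081} = \frac{35352209}{66586505}$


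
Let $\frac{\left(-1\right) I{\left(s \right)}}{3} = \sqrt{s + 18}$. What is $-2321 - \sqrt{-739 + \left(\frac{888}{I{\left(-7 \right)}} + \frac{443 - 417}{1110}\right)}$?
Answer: $-2321 - \frac{2 i \sqrt{6885603615 + 250732350 \sqrt{11}}}{6105} \approx -2321.0 - 28.779 i$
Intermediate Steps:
$I{\left(s \right)} = - 3 \sqrt{18 + s}$ ($I{\left(s \right)} = - 3 \sqrt{s + 18} = - 3 \sqrt{18 + s}$)
$-2321 - \sqrt{-739 + \left(\frac{888}{I{\left(-7 \right)}} + \frac{443 - 417}{1110}\right)} = -2321 - \sqrt{-739 + \left(\frac{888}{\left(-3\right) \sqrt{18 - 7}} + \frac{443 - 417}{1110}\right)} = -2321 - \sqrt{-739 + \left(\frac{888}{\left(-3\right) \sqrt{11}} + 26 \cdot \frac{1}{1110}\right)} = -2321 - \sqrt{-739 + \left(888 \left(- \frac{\sqrt{11}}{33}\right) + \frac{13}{555}\right)} = -2321 - \sqrt{-739 + \left(- \frac{296 \sqrt{11}}{11} + \frac{13}{555}\right)} = -2321 - \sqrt{-739 + \left(\frac{13}{555} - \frac{296 \sqrt{11}}{11}\right)} = -2321 - \sqrt{- \frac{410132}{555} - \frac{296 \sqrt{11}}{11}}$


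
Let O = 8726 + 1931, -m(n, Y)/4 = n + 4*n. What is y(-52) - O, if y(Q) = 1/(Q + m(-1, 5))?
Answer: -341025/32 ≈ -10657.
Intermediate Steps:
m(n, Y) = -20*n (m(n, Y) = -4*(n + 4*n) = -20*n)
y(Q) = 1/(20 + Q) (y(Q) = 1/(Q - 20*(-1)) = 1/(Q + 20) = 1/(20 + Q))
O = 10657
y(-52) - O = 1/(20 - 52) - 1*10657 = 1/(-32) - 10657 = -1/32 - 10657 = -341025/32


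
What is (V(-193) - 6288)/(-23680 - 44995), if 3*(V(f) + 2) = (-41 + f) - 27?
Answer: 6377/68675 ≈ 0.092858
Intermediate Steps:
V(f) = -74/3 + f/3 (V(f) = -2 + ((-41 + f) - 27)/3 = -2 + (-68 + f)/3 = -2 + (-68/3 + f/3) = -74/3 + f/3)
(V(-193) - 6288)/(-23680 - 44995) = ((-74/3 + (⅓)*(-193)) - 6288)/(-23680 - 44995) = ((-74/3 - 193/3) - 6288)/(-68675) = (-89 - 6288)*(-1/68675) = -6377*(-1/68675) = 6377/68675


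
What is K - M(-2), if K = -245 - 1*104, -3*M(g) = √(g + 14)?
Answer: -349 + 2*√3/3 ≈ -347.85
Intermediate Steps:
M(g) = -√(14 + g)/3 (M(g) = -√(g + 14)/3 = -√(14 + g)/3)
K = -349 (K = -245 - 104 = -349)
K - M(-2) = -349 - (-1)*√(14 - 2)/3 = -349 - (-1)*√12/3 = -349 - (-1)*2*√3/3 = -349 - (-2)*√3/3 = -349 + 2*√3/3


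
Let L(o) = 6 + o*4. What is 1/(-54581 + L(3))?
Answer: -1/54563 ≈ -1.8327e-5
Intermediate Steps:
L(o) = 6 + 4*o
1/(-54581 + L(3)) = 1/(-54581 + (6 + 4*3)) = 1/(-54581 + (6 + 12)) = 1/(-54581 + 18) = 1/(-54563) = -1/54563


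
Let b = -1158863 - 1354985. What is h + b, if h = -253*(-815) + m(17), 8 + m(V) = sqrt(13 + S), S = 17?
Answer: -2307661 + sqrt(30) ≈ -2.3077e+6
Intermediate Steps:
m(V) = -8 + sqrt(30) (m(V) = -8 + sqrt(13 + 17) = -8 + sqrt(30))
b = -2513848
h = 206187 + sqrt(30) (h = -253*(-815) + (-8 + sqrt(30)) = 206195 + (-8 + sqrt(30)) = 206187 + sqrt(30) ≈ 2.0619e+5)
h + b = (206187 + sqrt(30)) - 2513848 = -2307661 + sqrt(30)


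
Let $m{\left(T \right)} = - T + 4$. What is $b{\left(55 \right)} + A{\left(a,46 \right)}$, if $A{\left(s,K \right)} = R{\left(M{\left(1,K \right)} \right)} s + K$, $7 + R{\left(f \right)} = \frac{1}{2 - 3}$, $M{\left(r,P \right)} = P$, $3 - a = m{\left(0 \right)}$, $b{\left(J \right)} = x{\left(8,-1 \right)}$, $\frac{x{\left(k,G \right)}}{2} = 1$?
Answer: $56$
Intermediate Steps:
$x{\left(k,G \right)} = 2$ ($x{\left(k,G \right)} = 2 \cdot 1 = 2$)
$b{\left(J \right)} = 2$
$m{\left(T \right)} = 4 - T$
$a = -1$ ($a = 3 - \left(4 - 0\right) = 3 - \left(4 + 0\right) = 3 - 4 = -1$)
$R{\left(f \right)} = -8$ ($R{\left(f \right)} = -7 + \frac{1}{2 - 3} = -7 + \frac{1}{-1} = -7 - 1 = -8$)
$A{\left(s,K \right)} = K - 8 s$ ($A{\left(s,K \right)} = - 8 s + K = K - 8 s$)
$b{\left(55 \right)} + A{\left(a,46 \right)} = 2 + \left(46 - -8\right) = 2 + \left(46 + 8\right) = 2 + 54 = 56$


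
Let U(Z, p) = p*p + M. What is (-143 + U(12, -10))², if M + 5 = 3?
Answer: 2025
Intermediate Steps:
M = -2 (M = -5 + 3 = -2)
U(Z, p) = -2 + p² (U(Z, p) = p*p - 2 = p² - 2 = -2 + p²)
(-143 + U(12, -10))² = (-143 + (-2 + (-10)²))² = (-143 + (-2 + 100))² = (-143 + 98)² = (-45)² = 2025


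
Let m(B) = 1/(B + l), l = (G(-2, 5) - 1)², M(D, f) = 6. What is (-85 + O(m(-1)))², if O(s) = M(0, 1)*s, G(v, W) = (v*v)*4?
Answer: 90573289/12544 ≈ 7220.4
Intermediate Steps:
G(v, W) = 4*v² (G(v, W) = v²*4 = 4*v²)
l = 225 (l = (4*(-2)² - 1)² = (4*4 - 1)² = (16 - 1)² = 15² = 225)
m(B) = 1/(225 + B) (m(B) = 1/(B + 225) = 1/(225 + B))
O(s) = 6*s
(-85 + O(m(-1)))² = (-85 + 6/(225 - 1))² = (-85 + 6/224)² = (-85 + 6*(1/224))² = (-85 + 3/112)² = (-9517/112)² = 90573289/12544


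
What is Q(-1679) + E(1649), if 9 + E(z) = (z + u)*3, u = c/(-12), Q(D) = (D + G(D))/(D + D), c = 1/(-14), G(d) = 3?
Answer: 464339119/94024 ≈ 4938.5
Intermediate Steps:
c = -1/14 ≈ -0.071429
Q(D) = (3 + D)/(2*D) (Q(D) = (D + 3)/(D + D) = (3 + D)/((2*D)) = (3 + D)*(1/(2*D)) = (3 + D)/(2*D))
u = 1/168 (u = -1/14/(-12) = -1/14*(-1/12) = 1/168 ≈ 0.0059524)
E(z) = -503/56 + 3*z (E(z) = -9 + (z + 1/168)*3 = -9 + (1/168 + z)*3 = -9 + (1/56 + 3*z) = -503/56 + 3*z)
Q(-1679) + E(1649) = (½)*(3 - 1679)/(-1679) + (-503/56 + 3*1649) = (½)*(-1/1679)*(-1676) + (-503/56 + 4947) = 838/1679 + 276529/56 = 464339119/94024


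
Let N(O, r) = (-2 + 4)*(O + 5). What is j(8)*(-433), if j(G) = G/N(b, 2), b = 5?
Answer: -866/5 ≈ -173.20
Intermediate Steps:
N(O, r) = 10 + 2*O (N(O, r) = 2*(5 + O) = 10 + 2*O)
j(G) = G/20 (j(G) = G/(10 + 2*5) = G/(10 + 10) = G/20)
j(8)*(-433) = ((1/20)*8)*(-433) = (⅖)*(-433) = -866/5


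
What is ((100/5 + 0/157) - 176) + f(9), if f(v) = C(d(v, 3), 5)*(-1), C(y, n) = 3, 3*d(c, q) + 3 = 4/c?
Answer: -159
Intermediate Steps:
d(c, q) = -1 + 4/(3*c) (d(c, q) = -1 + (4/c)/3 = -1 + 4/(3*c))
f(v) = -3 (f(v) = 3*(-1) = -3)
((100/5 + 0/157) - 176) + f(9) = ((100/5 + 0/157) - 176) - 3 = ((100*(⅕) + 0*(1/157)) - 176) - 3 = ((20 + 0) - 176) - 3 = (20 - 176) - 3 = -156 - 3 = -159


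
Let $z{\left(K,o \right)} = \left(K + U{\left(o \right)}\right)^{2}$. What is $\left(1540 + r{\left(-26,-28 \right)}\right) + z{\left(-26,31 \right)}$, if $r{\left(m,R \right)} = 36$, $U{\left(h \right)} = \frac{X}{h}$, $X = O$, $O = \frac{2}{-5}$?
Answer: $\frac{54120424}{24025} \approx 2252.7$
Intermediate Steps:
$O = - \frac{2}{5}$ ($O = 2 \left(- \frac{1}{5}\right) = - \frac{2}{5} \approx -0.4$)
$X = - \frac{2}{5} \approx -0.4$
$U{\left(h \right)} = - \frac{2}{5 h}$
$z{\left(K,o \right)} = \left(K - \frac{2}{5 o}\right)^{2}$
$\left(1540 + r{\left(-26,-28 \right)}\right) + z{\left(-26,31 \right)} = \left(1540 + 36\right) + \left(-26 - \frac{2}{5 \cdot 31}\right)^{2} = 1576 + \left(-26 - \frac{2}{155}\right)^{2} = 1576 + \left(- \frac{4032}{155}\right)^{2} = 1576 + \frac{16257024}{24025} = \frac{54120424}{24025}$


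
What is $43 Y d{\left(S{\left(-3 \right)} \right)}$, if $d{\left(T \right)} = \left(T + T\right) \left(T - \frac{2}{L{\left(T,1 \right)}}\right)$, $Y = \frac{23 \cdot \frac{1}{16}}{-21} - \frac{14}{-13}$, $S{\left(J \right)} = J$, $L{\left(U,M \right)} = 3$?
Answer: $\frac{2083565}{2184} \approx 954.01$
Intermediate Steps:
$Y = \frac{4405}{4368}$ ($Y = 23 \cdot \frac{1}{16} \left(- \frac{1}{21}\right) - - \frac{14}{13} = \frac{23}{16} \left(- \frac{1}{21}\right) + \frac{14}{13} = - \frac{23}{336} + \frac{14}{13} = \frac{4405}{4368} \approx 1.0085$)
$d{\left(T \right)} = 2 T \left(- \frac{2}{3} + T\right)$ ($d{\left(T \right)} = \left(T + T\right) \left(T - \frac{2}{3}\right) = 2 T \left(T - \frac{2}{3}\right) = 2 T \left(- \frac{2}{3} + T\right)$)
$43 Y d{\left(S{\left(-3 \right)} \right)} = 43 \cdot \frac{4405}{4368} \cdot \frac{2}{3} \left(-3\right) \left(-2 + 3 \left(-3\right)\right) = \frac{189415 \cdot \frac{2}{3} \left(-3\right) \left(-2 - 9\right)}{4368} = \frac{189415 \cdot \frac{2}{3} \left(-3\right) \left(-11\right)}{4368} = \frac{189415}{4368} \cdot 22 = \frac{2083565}{2184}$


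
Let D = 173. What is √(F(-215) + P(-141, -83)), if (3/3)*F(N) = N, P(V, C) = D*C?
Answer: I*√14574 ≈ 120.72*I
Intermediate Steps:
P(V, C) = 173*C
F(N) = N
√(F(-215) + P(-141, -83)) = √(-215 + 173*(-83)) = √(-215 - 14359) = √(-14574) = I*√14574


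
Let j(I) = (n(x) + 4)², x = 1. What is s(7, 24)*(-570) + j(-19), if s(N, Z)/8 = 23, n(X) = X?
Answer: -104855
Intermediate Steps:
s(N, Z) = 184 (s(N, Z) = 8*23 = 184)
j(I) = 25 (j(I) = (1 + 4)² = 5² = 25)
s(7, 24)*(-570) + j(-19) = 184*(-570) + 25 = -104880 + 25 = -104855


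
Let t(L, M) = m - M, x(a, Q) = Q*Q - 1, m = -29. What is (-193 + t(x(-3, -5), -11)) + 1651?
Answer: 1440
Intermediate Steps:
x(a, Q) = -1 + Q**2 (x(a, Q) = Q**2 - 1 = -1 + Q**2)
t(L, M) = -29 - M
(-193 + t(x(-3, -5), -11)) + 1651 = (-193 + (-29 - 1*(-11))) + 1651 = (-193 + (-29 + 11)) + 1651 = (-193 - 18) + 1651 = -211 + 1651 = 1440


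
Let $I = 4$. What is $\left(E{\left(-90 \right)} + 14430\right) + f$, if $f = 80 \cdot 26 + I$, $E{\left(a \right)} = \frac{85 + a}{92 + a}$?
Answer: $\frac{33023}{2} \approx 16512.0$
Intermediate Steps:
$E{\left(a \right)} = \frac{85 + a}{92 + a}$
$f = 2084$ ($f = 80 \cdot 26 + 4 = 2080 + 4 = 2084$)
$\left(E{\left(-90 \right)} + 14430\right) + f = \left(\frac{85 - 90}{92 - 90} + 14430\right) + 2084 = \left(\frac{1}{2} \left(-5\right) + 14430\right) + 2084 = \left(- \frac{5}{2} + 14430\right) + 2084 = \frac{28855}{2} + 2084 = \frac{33023}{2}$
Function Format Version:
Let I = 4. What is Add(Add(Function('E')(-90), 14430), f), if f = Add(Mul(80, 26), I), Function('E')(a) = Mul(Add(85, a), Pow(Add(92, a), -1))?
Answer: Rational(33023, 2) ≈ 16512.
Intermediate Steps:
Function('E')(a) = Mul(Pow(Add(92, a), -1), Add(85, a))
f = 2084 (f = Add(Mul(80, 26), 4) = Add(2080, 4) = 2084)
Add(Add(Function('E')(-90), 14430), f) = Add(Add(Mul(Pow(Add(92, -90), -1), Add(85, -90)), 14430), 2084) = Add(Add(Mul(Pow(2, -1), -5), 14430), 2084) = Add(Add(Mul(Rational(1, 2), -5), 14430), 2084) = Add(Add(Rational(-5, 2), 14430), 2084) = Add(Rational(28855, 2), 2084) = Rational(33023, 2)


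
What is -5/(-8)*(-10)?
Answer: -25/4 ≈ -6.2500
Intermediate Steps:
-5/(-8)*(-10) = -5*(-⅛)*(-10) = (5/8)*(-10) = -25/4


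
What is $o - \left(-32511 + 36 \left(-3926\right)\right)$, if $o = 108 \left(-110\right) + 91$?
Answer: $162058$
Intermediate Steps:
$o = -11789$ ($o = -11880 + 91 = -11789$)
$o - \left(-32511 + 36 \left(-3926\right)\right) = -11789 - \left(-32511 + 36 \left(-3926\right)\right) = -11789 - \left(-32511 - 141336\right) = -11789 - -173847 = -11789 + 173847 = 162058$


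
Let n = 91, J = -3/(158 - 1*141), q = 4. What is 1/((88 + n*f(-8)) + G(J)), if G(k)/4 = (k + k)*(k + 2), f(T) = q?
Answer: 289/129884 ≈ 0.0022251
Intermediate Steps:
J = -3/17 (J = -3/(158 - 141) = -3/17 ≈ -0.17647)
f(T) = 4
G(k) = 8*k*(2 + k) (G(k) = 4*((k + k)*(k + 2)) = 4*((2*k)*(2 + k)) = 4*(2*k*(2 + k)) = 8*k*(2 + k))
1/((88 + n*f(-8)) + G(J)) = 1/((88 + 91*4) + 8*(-3/17)*(2 - 3/17)) = 1/((88 + 364) + 8*(-3/17)*(31/17)) = 1/(452 - 744/289) = 1/(129884/289) = 289/129884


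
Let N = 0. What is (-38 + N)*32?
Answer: -1216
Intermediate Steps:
(-38 + N)*32 = (-38 + 0)*32 = -38*32 = -1216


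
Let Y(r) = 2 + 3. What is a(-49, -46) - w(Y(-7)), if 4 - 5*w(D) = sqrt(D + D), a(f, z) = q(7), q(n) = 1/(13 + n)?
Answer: -3/4 + sqrt(10)/5 ≈ -0.11754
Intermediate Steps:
Y(r) = 5
a(f, z) = 1/20 (a(f, z) = 1/(13 + 7) = 1/20)
w(D) = 4/5 - sqrt(2)*sqrt(D)/5 (w(D) = 4/5 - sqrt(D + D)/5 = 4/5 - sqrt(2)*sqrt(D)/5)
a(-49, -46) - w(Y(-7)) = 1/20 - (4/5 - sqrt(2)*sqrt(5)/5) = 1/20 - (4/5 - sqrt(10)/5) = 1/20 + (-4/5 + sqrt(10)/5) = -3/4 + sqrt(10)/5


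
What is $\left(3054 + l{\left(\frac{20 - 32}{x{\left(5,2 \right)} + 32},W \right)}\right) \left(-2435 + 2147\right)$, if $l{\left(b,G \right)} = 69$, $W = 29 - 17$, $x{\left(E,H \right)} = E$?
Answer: $-899424$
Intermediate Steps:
$W = 12$
$\left(3054 + l{\left(\frac{20 - 32}{x{\left(5,2 \right)} + 32},W \right)}\right) \left(-2435 + 2147\right) = \left(3054 + 69\right) \left(-2435 + 2147\right) = 3123 \left(-288\right) = -899424$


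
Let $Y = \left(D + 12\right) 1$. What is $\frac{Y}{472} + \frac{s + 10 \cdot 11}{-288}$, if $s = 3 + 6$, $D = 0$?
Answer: $- \frac{6589}{16992} \approx -0.38777$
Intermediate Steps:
$s = 9$
$Y = 12$ ($Y = \left(0 + 12\right) 1 = 12 \cdot 1 = 12$)
$\frac{Y}{472} + \frac{s + 10 \cdot 11}{-288} = \frac{12}{472} + \frac{9 + 10 \cdot 11}{-288} = 12 \cdot \frac{1}{472} + \left(9 + 110\right) \left(- \frac{1}{288}\right) = \frac{3}{118} + 119 \left(- \frac{1}{288}\right) = \frac{3}{118} - \frac{119}{288} = - \frac{6589}{16992}$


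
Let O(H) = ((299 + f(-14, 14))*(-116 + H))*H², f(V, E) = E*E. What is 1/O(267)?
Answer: 1/5328496305 ≈ 1.8767e-10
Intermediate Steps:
f(V, E) = E²
O(H) = H²*(-57420 + 495*H) (O(H) = ((299 + 14²)*(-116 + H))*H² = ((299 + 196)*(-116 + H))*H² = (495*(-116 + H))*H² = (-57420 + 495*H)*H² = H²*(-57420 + 495*H))
1/O(267) = 1/(495*267²*(-116 + 267)) = 1/(495*71289*151) = 1/5328496305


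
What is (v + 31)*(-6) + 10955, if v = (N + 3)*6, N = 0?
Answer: 10661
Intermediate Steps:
v = 18 (v = (0 + 3)*6 = 3*6 = 18)
(v + 31)*(-6) + 10955 = (18 + 31)*(-6) + 10955 = 49*(-6) + 10955 = -294 + 10955 = 10661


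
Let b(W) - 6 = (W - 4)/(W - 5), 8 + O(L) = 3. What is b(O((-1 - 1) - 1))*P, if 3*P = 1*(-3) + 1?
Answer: -23/5 ≈ -4.6000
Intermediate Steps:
O(L) = -5 (O(L) = -8 + 3 = -5)
b(W) = 6 + (-4 + W)/(-5 + W) (b(W) = 6 + (W - 4)/(W - 5) = 6 + (-4 + W)/(-5 + W))
P = -⅔ (P = (1*(-3) + 1)/3 = (-3 + 1)/3 = (⅓)*(-2) = -⅔ ≈ -0.66667)
b(O((-1 - 1) - 1))*P = ((-34 + 7*(-5))/(-5 - 5))*(-⅔) = ((-34 - 35)/(-10))*(-⅔) = -⅒*(-69)*(-⅔) = (69/10)*(-⅔) = -23/5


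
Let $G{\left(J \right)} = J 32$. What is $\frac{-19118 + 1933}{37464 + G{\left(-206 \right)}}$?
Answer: $- \frac{17185}{30872} \approx -0.55665$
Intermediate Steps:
$G{\left(J \right)} = 32 J$
$\frac{-19118 + 1933}{37464 + G{\left(-206 \right)}} = \frac{-19118 + 1933}{37464 + 32 \left(-206\right)} = - \frac{17185}{37464 - 6592} = - \frac{17185}{30872}$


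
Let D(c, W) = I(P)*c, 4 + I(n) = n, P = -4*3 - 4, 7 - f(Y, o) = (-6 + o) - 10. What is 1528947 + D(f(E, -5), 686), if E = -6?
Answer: 1528387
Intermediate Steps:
f(Y, o) = 23 - o (f(Y, o) = 7 - ((-6 + o) - 10) = 7 - (-16 + o) = 7 + (16 - o) = 23 - o)
P = -16 (P = -12 - 4 = -16)
I(n) = -4 + n
D(c, W) = -20*c (D(c, W) = (-4 - 16)*c = -20*c)
1528947 + D(f(E, -5), 686) = 1528947 - 20*(23 - 1*(-5)) = 1528947 - 20*(23 + 5) = 1528947 - 20*28 = 1528947 - 560 = 1528387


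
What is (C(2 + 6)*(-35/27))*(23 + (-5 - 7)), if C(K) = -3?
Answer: 385/9 ≈ 42.778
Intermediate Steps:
(C(2 + 6)*(-35/27))*(23 + (-5 - 7)) = (-(-105)/27)*(23 + (-5 - 7)) = (-(-105)/27)*(23 - 12) = -3*(-35/27)*11 = (35/9)*11 = 385/9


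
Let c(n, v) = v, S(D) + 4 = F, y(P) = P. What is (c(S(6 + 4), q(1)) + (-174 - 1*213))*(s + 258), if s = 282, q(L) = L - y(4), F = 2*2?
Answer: -210600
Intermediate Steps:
F = 4
S(D) = 0 (S(D) = -4 + 4 = 0)
q(L) = -4 + L (q(L) = L - 1*4 = L - 4 = -4 + L)
(c(S(6 + 4), q(1)) + (-174 - 1*213))*(s + 258) = ((-4 + 1) + (-174 - 1*213))*(282 + 258) = (-3 + (-174 - 213))*540 = (-3 - 387)*540 = -390*540 = -210600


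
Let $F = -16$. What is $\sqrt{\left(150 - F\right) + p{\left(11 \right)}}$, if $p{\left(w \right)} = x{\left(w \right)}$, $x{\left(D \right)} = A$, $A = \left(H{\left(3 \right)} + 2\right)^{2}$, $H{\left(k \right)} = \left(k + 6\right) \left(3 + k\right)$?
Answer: $\sqrt{3302} \approx 57.463$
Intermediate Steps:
$H{\left(k \right)} = \left(3 + k\right) \left(6 + k\right)$ ($H{\left(k \right)} = \left(6 + k\right) \left(3 + k\right) = \left(3 + k\right) \left(6 + k\right)$)
$A = 3136$ ($A = \left(\left(18 + 3^{2} + 9 \cdot 3\right) + 2\right)^{2} = \left(\left(18 + 9 + 27\right) + 2\right)^{2} = \left(54 + 2\right)^{2} = 56^{2} = 3136$)
$x{\left(D \right)} = 3136$
$p{\left(w \right)} = 3136$
$\sqrt{\left(150 - F\right) + p{\left(11 \right)}} = \sqrt{\left(150 - -16\right) + 3136} = \sqrt{\left(150 + 16\right) + 3136} = \sqrt{166 + 3136} = \sqrt{3302}$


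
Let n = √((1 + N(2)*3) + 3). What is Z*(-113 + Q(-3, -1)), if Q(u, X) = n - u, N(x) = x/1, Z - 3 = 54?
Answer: -6270 + 57*√10 ≈ -6089.8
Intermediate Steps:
Z = 57 (Z = 3 + 54 = 57)
N(x) = x (N(x) = x*1 = x)
n = √10 (n = √((1 + 2*3) + 3) = √((1 + 6) + 3) = √(7 + 3) = √10 ≈ 3.1623)
Q(u, X) = √10 - u
Z*(-113 + Q(-3, -1)) = 57*(-113 + (√10 - 1*(-3))) = 57*(-113 + (√10 + 3)) = 57*(-113 + (3 + √10)) = 57*(-110 + √10) = -6270 + 57*√10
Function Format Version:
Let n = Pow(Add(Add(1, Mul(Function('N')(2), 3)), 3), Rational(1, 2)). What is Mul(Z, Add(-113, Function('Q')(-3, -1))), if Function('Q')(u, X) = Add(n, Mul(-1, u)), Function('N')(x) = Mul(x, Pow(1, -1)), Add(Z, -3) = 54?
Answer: Add(-6270, Mul(57, Pow(10, Rational(1, 2)))) ≈ -6089.8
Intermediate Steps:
Z = 57 (Z = Add(3, 54) = 57)
Function('N')(x) = x (Function('N')(x) = Mul(x, 1) = x)
n = Pow(10, Rational(1, 2)) (n = Pow(Add(Add(1, Mul(2, 3)), 3), Rational(1, 2)) = Pow(Add(Add(1, 6), 3), Rational(1, 2)) = Pow(Add(7, 3), Rational(1, 2)) = Pow(10, Rational(1, 2)) ≈ 3.1623)
Function('Q')(u, X) = Add(Pow(10, Rational(1, 2)), Mul(-1, u))
Mul(Z, Add(-113, Function('Q')(-3, -1))) = Mul(57, Add(-113, Add(Pow(10, Rational(1, 2)), Mul(-1, -3)))) = Mul(57, Add(-113, Add(Pow(10, Rational(1, 2)), 3))) = Mul(57, Add(-113, Add(3, Pow(10, Rational(1, 2))))) = Mul(57, Add(-110, Pow(10, Rational(1, 2)))) = Add(-6270, Mul(57, Pow(10, Rational(1, 2))))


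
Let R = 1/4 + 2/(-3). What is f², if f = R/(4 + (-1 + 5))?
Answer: 25/9216 ≈ 0.0027127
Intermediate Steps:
R = -5/12 (R = 1*(¼) + 2*(-⅓) = ¼ - ⅔ = -5/12 ≈ -0.41667)
f = -5/96 (f = -5/12/(4 + (-1 + 5)) = -5/12/(4 + 4) = -5/12/8 = (⅛)*(-5/12) = -5/96 ≈ -0.052083)
f² = (-5/96)² = 25/9216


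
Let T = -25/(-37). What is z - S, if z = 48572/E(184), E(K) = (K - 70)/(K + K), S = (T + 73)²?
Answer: 11811521180/78033 ≈ 1.5137e+5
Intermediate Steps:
T = 25/37 (T = -25*(-1/37) = 25/37 ≈ 0.67568)
S = 7431076/1369 (S = (25/37 + 73)² = (2726/37)² = 7431076/1369 ≈ 5428.1)
E(K) = (-70 + K)/(2*K) (E(K) = (-70 + K)/((2*K)) = (-70 + K)*(1/(2*K)) = (-70 + K)/(2*K))
z = 8937248/57 (z = 48572/(((½)*(-70 + 184)/184)) = 48572/(((½)*(1/184)*114)) = 48572/(57/184) = 48572*(184/57) = 8937248/57 ≈ 1.5679e+5)
z - S = 8937248/57 - 1*7431076/1369 = 8937248/57 - 7431076/1369 = 11811521180/78033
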